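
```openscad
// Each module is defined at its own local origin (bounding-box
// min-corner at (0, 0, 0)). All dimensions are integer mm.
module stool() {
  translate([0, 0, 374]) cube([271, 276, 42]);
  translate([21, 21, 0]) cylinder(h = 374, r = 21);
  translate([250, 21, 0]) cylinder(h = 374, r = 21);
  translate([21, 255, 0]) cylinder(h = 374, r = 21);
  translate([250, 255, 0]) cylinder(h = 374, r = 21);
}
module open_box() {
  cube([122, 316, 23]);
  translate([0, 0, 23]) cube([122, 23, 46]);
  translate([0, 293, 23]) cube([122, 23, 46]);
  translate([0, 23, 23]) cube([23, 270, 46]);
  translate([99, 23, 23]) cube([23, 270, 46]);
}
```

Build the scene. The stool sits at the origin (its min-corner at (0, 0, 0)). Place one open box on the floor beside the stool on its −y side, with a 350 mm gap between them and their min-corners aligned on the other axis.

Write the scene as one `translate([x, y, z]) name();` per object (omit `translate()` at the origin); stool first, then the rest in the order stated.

stool();
translate([0, -666, 0]) open_box();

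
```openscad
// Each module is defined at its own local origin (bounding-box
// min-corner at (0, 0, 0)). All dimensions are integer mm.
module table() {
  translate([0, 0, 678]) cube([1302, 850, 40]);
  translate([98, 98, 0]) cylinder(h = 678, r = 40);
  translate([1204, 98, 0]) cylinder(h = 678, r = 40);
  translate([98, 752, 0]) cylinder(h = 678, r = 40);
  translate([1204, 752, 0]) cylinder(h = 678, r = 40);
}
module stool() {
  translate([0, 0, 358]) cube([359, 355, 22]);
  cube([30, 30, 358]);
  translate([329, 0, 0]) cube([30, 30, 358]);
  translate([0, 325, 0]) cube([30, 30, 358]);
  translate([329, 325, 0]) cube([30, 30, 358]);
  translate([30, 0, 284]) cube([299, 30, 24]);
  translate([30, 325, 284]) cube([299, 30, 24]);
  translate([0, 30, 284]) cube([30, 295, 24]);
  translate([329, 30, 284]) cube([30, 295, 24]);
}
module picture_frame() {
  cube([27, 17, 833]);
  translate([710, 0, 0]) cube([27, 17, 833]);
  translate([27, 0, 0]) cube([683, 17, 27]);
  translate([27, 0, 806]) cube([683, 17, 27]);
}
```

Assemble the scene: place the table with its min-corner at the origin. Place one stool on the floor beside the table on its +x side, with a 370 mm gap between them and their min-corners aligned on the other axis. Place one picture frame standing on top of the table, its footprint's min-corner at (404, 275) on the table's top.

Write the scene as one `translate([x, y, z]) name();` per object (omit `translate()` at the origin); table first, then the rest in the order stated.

table();
translate([1672, 0, 0]) stool();
translate([404, 275, 718]) picture_frame();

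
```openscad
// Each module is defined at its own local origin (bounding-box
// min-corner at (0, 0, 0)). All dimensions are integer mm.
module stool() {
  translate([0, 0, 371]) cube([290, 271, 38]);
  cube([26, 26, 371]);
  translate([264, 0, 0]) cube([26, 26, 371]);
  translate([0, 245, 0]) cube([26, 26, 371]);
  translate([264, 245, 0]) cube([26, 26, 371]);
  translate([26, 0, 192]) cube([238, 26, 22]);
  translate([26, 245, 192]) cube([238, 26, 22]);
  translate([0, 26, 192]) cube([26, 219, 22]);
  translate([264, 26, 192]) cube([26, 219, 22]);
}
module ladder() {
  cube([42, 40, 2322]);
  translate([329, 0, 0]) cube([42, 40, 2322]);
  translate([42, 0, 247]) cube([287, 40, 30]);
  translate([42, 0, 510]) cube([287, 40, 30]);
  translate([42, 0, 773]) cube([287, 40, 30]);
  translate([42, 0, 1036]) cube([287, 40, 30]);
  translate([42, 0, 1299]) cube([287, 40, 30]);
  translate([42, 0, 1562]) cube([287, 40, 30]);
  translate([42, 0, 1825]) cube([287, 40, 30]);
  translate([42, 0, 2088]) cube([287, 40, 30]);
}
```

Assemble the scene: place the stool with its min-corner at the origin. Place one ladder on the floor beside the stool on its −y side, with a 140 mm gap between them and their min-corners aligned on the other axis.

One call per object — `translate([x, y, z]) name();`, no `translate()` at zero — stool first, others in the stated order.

stool();
translate([0, -180, 0]) ladder();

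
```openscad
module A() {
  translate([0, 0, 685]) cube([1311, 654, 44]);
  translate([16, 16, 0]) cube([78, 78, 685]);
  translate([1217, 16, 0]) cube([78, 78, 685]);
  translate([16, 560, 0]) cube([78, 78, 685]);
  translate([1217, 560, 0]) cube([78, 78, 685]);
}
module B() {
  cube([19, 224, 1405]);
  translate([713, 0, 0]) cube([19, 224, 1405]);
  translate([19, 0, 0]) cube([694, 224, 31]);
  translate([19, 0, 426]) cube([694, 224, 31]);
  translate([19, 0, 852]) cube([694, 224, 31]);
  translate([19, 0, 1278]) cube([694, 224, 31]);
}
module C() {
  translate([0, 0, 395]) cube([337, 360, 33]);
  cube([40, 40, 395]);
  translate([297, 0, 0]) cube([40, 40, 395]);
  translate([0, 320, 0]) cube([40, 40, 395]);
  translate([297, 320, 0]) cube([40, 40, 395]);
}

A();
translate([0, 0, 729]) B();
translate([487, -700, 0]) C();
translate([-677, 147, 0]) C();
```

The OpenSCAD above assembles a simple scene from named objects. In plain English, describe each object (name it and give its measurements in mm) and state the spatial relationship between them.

A is a table with a 1311×654 mm rectangular top, 44 mm thick, top surface at z = 729 mm, supported by four 78×78 mm square legs, each inset 16 mm from the nearest pair of top edges, running from the floor.

B is a bookshelf 732 mm wide overall, 224 mm deep and 1405 mm tall. The two sides are 19 mm thick vertical panels. 4 horizontal shelves of 31 mm thickness span between the inner faces of the sides; the lowest shelf sits on the floor and shelves are stacked with a clear vertical gap of 395 mm between each pair.

C is a simple wooden stool: a rectangular seat 337 mm (x) by 360 mm (y), 33 mm thick, top face at z = 428 mm, on four square legs, each 40×40 mm in cross-section. The legs rest on z = 0, each flush with a corner of the seat.

The bookshelf is on top of the table. Two stools sit around the table at the −y, −x sides.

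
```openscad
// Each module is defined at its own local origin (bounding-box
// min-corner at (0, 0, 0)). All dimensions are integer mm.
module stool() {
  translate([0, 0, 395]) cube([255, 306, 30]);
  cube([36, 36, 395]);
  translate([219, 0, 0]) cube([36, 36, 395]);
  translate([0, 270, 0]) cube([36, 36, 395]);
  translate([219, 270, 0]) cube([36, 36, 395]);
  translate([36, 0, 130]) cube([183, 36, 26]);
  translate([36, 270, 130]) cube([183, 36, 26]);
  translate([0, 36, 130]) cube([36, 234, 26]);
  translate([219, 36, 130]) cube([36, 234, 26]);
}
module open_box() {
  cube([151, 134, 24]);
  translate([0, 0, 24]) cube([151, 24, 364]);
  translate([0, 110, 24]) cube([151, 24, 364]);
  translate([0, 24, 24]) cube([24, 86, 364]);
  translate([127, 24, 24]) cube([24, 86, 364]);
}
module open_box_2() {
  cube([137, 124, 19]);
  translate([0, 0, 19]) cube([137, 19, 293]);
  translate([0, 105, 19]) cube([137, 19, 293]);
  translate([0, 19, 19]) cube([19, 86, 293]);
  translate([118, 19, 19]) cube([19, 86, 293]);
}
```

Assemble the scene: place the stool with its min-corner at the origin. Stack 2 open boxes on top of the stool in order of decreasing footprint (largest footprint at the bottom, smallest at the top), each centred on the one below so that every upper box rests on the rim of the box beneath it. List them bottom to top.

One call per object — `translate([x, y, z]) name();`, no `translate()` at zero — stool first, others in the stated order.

stool();
translate([52, 86, 425]) open_box();
translate([59, 91, 813]) open_box_2();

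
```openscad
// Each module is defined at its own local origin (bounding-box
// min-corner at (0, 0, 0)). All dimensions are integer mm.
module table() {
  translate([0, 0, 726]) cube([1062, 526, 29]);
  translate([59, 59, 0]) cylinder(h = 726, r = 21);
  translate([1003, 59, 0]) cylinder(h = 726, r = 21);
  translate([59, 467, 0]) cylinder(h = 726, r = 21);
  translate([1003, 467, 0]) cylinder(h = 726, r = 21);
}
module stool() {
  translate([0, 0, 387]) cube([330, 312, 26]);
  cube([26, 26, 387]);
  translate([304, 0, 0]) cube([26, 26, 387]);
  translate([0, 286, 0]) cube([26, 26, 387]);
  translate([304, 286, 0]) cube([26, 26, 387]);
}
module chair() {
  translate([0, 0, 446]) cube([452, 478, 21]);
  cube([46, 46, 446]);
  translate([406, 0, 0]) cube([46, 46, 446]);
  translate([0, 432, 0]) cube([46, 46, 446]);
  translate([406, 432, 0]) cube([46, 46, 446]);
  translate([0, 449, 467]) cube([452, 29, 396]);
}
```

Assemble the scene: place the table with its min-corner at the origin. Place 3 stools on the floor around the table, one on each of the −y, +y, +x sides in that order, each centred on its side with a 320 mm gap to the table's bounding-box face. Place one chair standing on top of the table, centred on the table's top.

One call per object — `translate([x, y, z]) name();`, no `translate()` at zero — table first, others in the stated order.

table();
translate([366, -632, 0]) stool();
translate([366, 846, 0]) stool();
translate([1382, 107, 0]) stool();
translate([305, 24, 755]) chair();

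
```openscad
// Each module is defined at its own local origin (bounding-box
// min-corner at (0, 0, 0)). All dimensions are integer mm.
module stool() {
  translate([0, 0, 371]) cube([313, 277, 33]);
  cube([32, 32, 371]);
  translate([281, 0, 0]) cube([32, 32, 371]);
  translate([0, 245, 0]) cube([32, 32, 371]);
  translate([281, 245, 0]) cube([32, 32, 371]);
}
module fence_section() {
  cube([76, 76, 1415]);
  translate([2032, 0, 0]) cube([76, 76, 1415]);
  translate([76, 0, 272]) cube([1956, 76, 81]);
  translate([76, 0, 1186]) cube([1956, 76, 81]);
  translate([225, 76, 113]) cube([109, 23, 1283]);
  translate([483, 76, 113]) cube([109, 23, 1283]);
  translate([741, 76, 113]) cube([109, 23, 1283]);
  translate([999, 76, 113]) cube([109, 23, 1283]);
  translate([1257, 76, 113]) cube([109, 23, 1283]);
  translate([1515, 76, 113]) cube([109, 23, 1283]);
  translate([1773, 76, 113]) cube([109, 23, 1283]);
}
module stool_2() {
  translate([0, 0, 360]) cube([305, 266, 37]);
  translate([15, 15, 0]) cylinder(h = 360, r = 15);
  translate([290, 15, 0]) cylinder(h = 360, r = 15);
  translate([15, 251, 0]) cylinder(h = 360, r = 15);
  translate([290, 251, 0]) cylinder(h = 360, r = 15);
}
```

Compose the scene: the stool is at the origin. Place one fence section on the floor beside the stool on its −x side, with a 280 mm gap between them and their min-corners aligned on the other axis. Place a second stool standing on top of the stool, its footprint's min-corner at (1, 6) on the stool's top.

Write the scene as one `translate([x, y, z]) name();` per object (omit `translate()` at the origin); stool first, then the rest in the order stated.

stool();
translate([-2388, 0, 0]) fence_section();
translate([1, 6, 404]) stool_2();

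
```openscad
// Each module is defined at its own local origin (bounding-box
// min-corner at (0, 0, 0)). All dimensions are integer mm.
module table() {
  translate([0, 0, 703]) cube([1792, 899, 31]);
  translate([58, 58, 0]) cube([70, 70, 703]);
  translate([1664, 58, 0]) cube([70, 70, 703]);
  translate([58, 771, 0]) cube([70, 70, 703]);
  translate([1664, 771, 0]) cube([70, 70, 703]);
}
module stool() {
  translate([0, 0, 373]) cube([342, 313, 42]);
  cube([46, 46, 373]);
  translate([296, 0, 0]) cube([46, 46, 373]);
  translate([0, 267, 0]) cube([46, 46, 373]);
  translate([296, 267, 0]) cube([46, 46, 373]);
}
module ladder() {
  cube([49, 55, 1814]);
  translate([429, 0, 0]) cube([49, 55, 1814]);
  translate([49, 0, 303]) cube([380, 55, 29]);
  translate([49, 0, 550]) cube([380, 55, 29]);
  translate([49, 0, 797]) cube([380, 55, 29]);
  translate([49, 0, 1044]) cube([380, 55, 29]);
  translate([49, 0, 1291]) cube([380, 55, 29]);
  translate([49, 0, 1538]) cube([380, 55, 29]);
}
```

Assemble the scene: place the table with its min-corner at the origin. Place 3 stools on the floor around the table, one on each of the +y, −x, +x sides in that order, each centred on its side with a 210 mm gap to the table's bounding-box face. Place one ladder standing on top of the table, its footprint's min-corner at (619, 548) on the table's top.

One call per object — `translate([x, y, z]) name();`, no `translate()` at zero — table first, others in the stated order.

table();
translate([725, 1109, 0]) stool();
translate([-552, 293, 0]) stool();
translate([2002, 293, 0]) stool();
translate([619, 548, 734]) ladder();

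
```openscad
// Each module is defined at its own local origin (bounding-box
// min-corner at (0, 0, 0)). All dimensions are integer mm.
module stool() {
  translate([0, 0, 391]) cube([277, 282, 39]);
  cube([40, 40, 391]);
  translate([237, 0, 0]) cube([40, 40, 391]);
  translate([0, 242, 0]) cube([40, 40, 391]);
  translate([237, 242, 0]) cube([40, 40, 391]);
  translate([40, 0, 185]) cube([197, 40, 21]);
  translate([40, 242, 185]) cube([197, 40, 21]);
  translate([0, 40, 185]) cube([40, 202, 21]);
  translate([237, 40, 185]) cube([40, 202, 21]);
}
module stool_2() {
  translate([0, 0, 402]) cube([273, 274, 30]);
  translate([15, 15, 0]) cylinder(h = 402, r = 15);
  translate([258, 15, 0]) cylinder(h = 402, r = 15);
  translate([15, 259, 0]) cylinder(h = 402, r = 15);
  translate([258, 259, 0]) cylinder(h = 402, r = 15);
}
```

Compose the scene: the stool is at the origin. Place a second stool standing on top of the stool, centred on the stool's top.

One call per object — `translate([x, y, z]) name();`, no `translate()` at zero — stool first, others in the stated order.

stool();
translate([2, 4, 430]) stool_2();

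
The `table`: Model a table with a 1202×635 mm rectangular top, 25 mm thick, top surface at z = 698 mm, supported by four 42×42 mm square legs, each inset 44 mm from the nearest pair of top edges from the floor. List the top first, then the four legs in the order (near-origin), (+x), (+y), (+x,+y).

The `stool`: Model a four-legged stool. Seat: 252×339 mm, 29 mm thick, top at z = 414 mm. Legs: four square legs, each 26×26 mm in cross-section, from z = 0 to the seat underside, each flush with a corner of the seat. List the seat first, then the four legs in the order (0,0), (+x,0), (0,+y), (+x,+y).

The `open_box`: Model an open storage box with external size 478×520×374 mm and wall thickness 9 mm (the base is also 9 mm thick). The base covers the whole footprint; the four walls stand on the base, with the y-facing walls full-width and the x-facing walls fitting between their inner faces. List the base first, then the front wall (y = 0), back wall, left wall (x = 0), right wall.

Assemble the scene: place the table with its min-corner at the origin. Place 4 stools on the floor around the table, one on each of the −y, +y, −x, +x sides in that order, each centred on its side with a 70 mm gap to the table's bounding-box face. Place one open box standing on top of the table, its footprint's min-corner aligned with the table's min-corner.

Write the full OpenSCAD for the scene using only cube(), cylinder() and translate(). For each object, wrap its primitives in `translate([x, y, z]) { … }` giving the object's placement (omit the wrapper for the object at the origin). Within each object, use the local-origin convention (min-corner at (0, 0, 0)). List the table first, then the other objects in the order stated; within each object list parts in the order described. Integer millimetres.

translate([0, 0, 673]) cube([1202, 635, 25]);
translate([44, 44, 0]) cube([42, 42, 673]);
translate([1116, 44, 0]) cube([42, 42, 673]);
translate([44, 549, 0]) cube([42, 42, 673]);
translate([1116, 549, 0]) cube([42, 42, 673]);
translate([475, -409, 0]) {
  translate([0, 0, 385]) cube([252, 339, 29]);
  cube([26, 26, 385]);
  translate([226, 0, 0]) cube([26, 26, 385]);
  translate([0, 313, 0]) cube([26, 26, 385]);
  translate([226, 313, 0]) cube([26, 26, 385]);
}
translate([475, 705, 0]) {
  translate([0, 0, 385]) cube([252, 339, 29]);
  cube([26, 26, 385]);
  translate([226, 0, 0]) cube([26, 26, 385]);
  translate([0, 313, 0]) cube([26, 26, 385]);
  translate([226, 313, 0]) cube([26, 26, 385]);
}
translate([-322, 148, 0]) {
  translate([0, 0, 385]) cube([252, 339, 29]);
  cube([26, 26, 385]);
  translate([226, 0, 0]) cube([26, 26, 385]);
  translate([0, 313, 0]) cube([26, 26, 385]);
  translate([226, 313, 0]) cube([26, 26, 385]);
}
translate([1272, 148, 0]) {
  translate([0, 0, 385]) cube([252, 339, 29]);
  cube([26, 26, 385]);
  translate([226, 0, 0]) cube([26, 26, 385]);
  translate([0, 313, 0]) cube([26, 26, 385]);
  translate([226, 313, 0]) cube([26, 26, 385]);
}
translate([0, 0, 698]) {
  cube([478, 520, 9]);
  translate([0, 0, 9]) cube([478, 9, 365]);
  translate([0, 511, 9]) cube([478, 9, 365]);
  translate([0, 9, 9]) cube([9, 502, 365]);
  translate([469, 9, 9]) cube([9, 502, 365]);
}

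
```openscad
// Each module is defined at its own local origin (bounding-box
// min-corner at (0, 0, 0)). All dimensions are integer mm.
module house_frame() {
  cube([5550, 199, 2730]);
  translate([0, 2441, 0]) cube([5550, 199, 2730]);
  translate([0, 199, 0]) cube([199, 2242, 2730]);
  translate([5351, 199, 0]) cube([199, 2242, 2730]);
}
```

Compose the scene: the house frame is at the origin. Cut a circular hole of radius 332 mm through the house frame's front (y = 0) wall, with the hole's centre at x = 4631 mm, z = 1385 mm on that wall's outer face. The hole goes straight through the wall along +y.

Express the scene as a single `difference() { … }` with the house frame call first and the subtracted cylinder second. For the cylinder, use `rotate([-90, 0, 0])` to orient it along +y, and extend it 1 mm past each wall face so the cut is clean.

difference() {
  house_frame();
  translate([4631, -1, 1385]) rotate([-90, 0, 0]) cylinder(h = 201, r = 332);
}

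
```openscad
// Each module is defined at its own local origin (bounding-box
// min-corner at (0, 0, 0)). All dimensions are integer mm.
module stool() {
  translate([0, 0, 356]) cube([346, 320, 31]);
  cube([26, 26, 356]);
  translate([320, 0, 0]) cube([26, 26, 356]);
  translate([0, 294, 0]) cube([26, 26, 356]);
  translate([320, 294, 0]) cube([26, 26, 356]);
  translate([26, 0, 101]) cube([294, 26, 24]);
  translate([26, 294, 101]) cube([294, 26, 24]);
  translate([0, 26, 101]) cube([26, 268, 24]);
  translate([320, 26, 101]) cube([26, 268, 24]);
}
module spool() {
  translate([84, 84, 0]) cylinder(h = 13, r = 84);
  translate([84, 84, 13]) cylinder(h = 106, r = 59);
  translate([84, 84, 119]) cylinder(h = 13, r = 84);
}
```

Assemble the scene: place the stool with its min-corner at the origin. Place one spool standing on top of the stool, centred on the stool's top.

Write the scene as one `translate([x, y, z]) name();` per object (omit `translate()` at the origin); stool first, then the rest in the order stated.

stool();
translate([89, 76, 387]) spool();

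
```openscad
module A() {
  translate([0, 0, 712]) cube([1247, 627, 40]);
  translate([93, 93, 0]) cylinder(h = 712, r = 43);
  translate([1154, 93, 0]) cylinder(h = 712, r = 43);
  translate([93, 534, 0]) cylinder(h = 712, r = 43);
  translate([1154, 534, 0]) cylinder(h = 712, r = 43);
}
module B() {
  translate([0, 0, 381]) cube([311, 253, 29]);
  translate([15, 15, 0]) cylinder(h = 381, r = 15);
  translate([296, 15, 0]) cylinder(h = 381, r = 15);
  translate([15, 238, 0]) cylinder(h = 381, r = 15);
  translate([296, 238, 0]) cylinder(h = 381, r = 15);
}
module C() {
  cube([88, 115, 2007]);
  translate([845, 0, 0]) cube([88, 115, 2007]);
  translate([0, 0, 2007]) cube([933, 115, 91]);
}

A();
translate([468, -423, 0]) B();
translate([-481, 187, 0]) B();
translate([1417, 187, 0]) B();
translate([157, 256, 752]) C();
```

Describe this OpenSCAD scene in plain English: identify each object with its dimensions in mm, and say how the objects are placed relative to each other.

A is a rectangular dining table. The top is 1247×627×40 mm with its upper surface at z = 752 mm. It stands on four round legs of 86 mm diameter, each leg's bounding box inset 50 mm from the nearest pair of top edges, running from the floor to the underside of the top.

B is a simple wooden stool: a rectangular seat 311 mm (x) by 253 mm (y), 29 mm thick, top face at z = 410 mm, on four round legs, each 30 mm in diameter. The legs rest on z = 0, each leg's axis is inset half a diameter from the nearest pair of seat edges (so the leg's bounding box is flush with the corner).

C is a rectangular door frame: two vertical jambs of 88×115 mm section, 2007 mm tall, with a clear opening 757 mm wide between their inner faces. A header 91 mm tall and 115 mm deep lies on top of the jambs and spans the full outside width.

Three stools sit around the table at the −y, −x, +x sides. The door frame is on top of the table, centred.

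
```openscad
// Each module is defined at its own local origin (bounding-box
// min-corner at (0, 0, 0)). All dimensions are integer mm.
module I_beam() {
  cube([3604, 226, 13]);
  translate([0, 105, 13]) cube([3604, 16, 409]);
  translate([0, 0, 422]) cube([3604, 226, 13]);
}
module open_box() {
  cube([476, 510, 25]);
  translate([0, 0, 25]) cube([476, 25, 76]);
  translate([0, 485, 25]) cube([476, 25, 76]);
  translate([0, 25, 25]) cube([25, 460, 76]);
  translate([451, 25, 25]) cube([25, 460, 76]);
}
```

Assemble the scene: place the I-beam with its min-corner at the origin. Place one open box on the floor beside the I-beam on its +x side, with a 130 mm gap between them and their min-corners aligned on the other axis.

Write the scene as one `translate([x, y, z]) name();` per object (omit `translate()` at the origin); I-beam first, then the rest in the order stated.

I_beam();
translate([3734, 0, 0]) open_box();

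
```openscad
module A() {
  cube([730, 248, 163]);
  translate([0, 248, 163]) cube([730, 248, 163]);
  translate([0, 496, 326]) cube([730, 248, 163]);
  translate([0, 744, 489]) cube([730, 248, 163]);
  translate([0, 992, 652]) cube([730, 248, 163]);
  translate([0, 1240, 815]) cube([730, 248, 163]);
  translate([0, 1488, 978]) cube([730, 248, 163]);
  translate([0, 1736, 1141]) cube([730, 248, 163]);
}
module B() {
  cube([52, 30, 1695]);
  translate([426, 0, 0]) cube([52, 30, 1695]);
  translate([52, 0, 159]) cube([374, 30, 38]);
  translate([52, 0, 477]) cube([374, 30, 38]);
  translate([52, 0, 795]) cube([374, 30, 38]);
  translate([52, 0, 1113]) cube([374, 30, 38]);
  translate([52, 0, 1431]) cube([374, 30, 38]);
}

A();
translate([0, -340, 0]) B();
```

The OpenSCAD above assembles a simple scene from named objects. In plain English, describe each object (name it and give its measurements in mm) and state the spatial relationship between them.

A is a run of 8 identical solid stair steps. Each tread is 730×248 mm and each step block is 163 mm high. Step 1 rests on the floor; step k is offset from step 1 by (k−1)×248 mm in y and (k−1)×163 mm in z.

B is a straight ladder. Two 52×30 mm vertical rails, 1695 mm tall, stand 478 mm apart (outside-to-outside) with their front faces coplanar on the −y side. 5 rungs, each 30 mm deep and 38 mm tall, span between the inner faces of the rails, front faces flush with the rails. The lowest rung's underside is at z = 159 mm and rungs are spaced 318 mm apart (underside to underside).

The ladder is on the floor beside the staircase on its −y side.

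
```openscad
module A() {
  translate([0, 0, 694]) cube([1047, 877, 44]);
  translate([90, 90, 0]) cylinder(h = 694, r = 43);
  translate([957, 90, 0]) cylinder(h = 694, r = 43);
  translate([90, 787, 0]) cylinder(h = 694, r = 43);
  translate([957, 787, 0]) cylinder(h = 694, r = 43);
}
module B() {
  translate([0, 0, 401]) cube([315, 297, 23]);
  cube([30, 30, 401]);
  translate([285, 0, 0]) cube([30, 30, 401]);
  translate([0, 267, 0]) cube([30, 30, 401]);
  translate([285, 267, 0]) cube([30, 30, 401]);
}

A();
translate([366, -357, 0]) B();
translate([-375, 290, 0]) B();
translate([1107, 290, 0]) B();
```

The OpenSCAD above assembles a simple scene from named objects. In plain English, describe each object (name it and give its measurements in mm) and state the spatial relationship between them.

A is a rectangular dining table. The top is 1047×877×44 mm with its upper surface at z = 738 mm. It stands on four round legs of 86 mm diameter, each leg's bounding box inset 47 mm from the nearest pair of top edges, running from the floor to the underside of the top.

B is a four-legged stool. The seat is 315×297 mm, 23 mm thick, top at z = 424 mm. It stands on four square legs, each 30×30 mm in cross-section, from z = 0 to the seat underside, each flush with a corner of the seat.

Three stools sit around the table at the −y, −x, +x sides.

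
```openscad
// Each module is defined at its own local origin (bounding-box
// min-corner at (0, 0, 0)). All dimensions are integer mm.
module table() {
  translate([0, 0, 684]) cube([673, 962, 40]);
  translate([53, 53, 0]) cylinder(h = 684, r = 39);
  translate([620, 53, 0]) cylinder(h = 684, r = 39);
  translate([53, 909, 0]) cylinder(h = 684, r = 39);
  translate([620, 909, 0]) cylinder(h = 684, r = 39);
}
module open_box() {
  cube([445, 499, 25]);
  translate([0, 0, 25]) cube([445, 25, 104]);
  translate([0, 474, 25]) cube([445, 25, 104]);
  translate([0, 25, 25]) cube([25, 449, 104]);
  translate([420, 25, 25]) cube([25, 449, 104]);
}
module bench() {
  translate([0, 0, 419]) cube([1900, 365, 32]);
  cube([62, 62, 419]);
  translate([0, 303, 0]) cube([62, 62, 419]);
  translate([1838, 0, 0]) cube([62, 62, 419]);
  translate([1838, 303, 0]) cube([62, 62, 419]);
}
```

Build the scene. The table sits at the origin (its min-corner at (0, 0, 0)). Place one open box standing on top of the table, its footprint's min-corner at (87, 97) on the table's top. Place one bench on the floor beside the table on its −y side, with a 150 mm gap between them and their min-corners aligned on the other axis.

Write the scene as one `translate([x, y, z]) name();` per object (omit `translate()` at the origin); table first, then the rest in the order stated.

table();
translate([87, 97, 724]) open_box();
translate([0, -515, 0]) bench();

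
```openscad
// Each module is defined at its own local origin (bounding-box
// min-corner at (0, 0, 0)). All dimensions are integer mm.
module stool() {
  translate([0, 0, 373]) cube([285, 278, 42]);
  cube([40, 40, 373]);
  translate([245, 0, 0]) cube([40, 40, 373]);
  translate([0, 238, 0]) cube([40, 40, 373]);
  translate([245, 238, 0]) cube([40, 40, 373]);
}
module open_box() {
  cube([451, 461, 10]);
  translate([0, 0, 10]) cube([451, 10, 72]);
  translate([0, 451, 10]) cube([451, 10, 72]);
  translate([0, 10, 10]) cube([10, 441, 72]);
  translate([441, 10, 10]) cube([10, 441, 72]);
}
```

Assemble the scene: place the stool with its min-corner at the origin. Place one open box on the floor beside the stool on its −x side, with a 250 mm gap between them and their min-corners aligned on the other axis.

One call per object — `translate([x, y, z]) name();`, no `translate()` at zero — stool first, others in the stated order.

stool();
translate([-701, 0, 0]) open_box();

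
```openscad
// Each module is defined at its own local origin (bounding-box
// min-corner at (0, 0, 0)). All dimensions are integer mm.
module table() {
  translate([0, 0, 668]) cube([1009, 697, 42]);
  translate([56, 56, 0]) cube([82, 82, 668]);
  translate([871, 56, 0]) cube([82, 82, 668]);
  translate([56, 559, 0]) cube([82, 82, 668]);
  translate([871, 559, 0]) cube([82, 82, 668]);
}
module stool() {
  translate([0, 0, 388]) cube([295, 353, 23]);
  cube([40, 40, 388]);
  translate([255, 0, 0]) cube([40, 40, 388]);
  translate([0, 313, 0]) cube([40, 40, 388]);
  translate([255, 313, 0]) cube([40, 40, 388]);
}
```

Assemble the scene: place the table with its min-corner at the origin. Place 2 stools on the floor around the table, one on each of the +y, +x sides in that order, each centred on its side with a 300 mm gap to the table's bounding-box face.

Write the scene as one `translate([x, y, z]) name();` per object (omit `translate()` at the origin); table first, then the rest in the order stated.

table();
translate([357, 997, 0]) stool();
translate([1309, 172, 0]) stool();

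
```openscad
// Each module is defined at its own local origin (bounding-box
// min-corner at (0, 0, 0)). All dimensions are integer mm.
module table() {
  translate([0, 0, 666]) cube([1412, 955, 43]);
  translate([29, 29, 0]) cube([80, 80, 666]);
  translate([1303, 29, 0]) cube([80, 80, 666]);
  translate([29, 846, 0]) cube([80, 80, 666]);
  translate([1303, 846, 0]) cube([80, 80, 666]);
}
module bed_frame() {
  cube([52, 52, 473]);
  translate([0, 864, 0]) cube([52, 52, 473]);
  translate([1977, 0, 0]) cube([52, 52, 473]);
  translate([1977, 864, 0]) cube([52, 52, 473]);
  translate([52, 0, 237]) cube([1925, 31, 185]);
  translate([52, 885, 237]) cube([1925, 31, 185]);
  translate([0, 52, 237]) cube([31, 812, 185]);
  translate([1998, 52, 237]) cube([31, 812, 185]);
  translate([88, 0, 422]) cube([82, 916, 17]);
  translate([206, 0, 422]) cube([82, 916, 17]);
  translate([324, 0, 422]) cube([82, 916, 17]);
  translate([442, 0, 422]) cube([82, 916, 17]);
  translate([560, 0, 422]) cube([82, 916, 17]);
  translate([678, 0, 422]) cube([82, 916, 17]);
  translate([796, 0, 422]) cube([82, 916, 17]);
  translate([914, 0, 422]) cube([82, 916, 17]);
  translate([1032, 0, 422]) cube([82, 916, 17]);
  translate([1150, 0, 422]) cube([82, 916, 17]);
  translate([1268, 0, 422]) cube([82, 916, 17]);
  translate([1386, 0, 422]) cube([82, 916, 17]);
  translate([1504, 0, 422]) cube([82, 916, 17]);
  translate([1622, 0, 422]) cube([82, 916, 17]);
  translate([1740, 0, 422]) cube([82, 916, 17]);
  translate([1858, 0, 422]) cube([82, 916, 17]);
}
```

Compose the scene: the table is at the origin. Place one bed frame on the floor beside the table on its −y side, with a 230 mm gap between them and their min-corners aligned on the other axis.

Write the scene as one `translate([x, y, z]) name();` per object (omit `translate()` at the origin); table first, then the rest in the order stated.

table();
translate([0, -1146, 0]) bed_frame();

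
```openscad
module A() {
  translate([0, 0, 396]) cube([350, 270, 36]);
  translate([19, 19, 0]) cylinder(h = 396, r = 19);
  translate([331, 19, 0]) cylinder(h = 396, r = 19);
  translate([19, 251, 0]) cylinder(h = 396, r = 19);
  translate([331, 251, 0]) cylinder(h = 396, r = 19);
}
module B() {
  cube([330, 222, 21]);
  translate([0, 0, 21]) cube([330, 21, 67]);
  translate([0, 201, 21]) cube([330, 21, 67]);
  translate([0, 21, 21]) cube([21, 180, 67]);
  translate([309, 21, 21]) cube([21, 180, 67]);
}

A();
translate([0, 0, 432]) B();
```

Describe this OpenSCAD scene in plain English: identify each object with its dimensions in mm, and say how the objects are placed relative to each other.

A is a simple wooden stool: a rectangular seat 350 mm (x) by 270 mm (y), 36 mm thick, top face at z = 432 mm, on four round legs, each 38 mm in diameter. The legs rest on z = 0, each leg's axis is inset half a diameter from the nearest pair of seat edges (so the leg's bounding box is flush with the corner).

B is an open storage box with external size 330×222×88 mm and wall thickness 21 mm (the base is also 21 mm thick). The base covers the whole footprint; the four walls stand on the base, with the y-facing walls full-width and the x-facing walls fitting between their inner faces.

The open box is on top of the stool.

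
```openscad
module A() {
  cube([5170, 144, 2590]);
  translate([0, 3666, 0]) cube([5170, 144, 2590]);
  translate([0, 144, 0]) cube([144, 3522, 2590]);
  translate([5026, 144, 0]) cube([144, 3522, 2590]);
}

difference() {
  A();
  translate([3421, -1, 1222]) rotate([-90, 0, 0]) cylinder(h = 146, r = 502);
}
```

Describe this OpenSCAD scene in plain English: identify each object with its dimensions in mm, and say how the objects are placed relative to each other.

A is a box-shaped house frame (walls only): outside footprint 5170×3810 mm, wall height 2590 mm, wall thickness 144 mm. The two y-facing walls run the full x-width; the two x-facing walls fit between the inner faces of the y-facing walls.

The house frame has a circular hole of radius 502 mm through its front wall, centred at (x = 3421, z = 1222).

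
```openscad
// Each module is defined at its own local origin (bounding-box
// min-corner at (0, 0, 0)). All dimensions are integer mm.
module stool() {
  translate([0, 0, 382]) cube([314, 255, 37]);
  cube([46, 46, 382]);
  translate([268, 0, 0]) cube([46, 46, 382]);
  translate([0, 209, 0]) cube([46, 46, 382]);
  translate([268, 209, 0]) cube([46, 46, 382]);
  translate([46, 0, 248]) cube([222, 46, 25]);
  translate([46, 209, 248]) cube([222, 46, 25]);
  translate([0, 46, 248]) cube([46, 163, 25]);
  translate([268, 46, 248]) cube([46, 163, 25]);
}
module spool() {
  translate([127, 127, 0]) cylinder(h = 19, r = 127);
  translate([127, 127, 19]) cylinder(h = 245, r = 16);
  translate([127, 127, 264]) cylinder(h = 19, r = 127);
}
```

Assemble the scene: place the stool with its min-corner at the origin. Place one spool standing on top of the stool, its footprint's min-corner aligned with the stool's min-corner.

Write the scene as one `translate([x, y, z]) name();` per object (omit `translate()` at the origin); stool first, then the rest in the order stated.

stool();
translate([0, 0, 419]) spool();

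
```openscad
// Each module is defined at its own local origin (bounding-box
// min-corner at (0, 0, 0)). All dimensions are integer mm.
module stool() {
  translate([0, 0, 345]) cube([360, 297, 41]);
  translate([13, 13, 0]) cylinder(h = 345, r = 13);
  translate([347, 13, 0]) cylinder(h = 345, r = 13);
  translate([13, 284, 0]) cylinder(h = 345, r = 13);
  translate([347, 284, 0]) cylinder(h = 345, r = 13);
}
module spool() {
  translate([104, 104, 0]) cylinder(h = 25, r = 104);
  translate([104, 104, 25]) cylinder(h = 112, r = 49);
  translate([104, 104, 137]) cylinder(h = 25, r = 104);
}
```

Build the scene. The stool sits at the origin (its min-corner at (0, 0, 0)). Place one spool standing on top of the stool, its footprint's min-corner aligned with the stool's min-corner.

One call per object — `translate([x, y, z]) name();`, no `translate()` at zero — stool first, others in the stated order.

stool();
translate([0, 0, 386]) spool();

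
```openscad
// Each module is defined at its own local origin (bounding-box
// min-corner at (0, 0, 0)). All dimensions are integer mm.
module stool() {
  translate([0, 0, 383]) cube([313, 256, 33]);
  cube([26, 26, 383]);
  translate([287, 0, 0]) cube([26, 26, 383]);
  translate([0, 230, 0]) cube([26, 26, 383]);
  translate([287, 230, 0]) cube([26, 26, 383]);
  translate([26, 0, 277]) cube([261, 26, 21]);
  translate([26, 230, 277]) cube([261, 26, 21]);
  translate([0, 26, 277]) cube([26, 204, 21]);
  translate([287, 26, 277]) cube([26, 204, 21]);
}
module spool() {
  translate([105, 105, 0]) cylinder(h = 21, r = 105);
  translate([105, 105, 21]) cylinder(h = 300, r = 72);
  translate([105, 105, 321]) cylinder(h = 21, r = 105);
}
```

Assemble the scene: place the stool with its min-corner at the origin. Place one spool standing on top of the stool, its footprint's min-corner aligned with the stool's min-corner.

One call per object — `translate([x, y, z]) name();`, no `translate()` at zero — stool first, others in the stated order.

stool();
translate([0, 0, 416]) spool();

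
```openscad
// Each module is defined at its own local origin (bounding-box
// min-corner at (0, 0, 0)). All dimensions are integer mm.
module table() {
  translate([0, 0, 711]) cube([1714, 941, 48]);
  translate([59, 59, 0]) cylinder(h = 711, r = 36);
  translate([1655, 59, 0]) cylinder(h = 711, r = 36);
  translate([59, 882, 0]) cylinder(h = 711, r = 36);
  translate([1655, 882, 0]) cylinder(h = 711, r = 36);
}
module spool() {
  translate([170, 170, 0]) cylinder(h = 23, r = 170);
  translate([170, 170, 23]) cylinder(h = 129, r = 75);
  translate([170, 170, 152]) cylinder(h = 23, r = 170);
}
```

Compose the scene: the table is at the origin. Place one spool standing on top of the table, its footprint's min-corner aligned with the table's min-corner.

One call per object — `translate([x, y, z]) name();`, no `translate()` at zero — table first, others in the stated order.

table();
translate([0, 0, 759]) spool();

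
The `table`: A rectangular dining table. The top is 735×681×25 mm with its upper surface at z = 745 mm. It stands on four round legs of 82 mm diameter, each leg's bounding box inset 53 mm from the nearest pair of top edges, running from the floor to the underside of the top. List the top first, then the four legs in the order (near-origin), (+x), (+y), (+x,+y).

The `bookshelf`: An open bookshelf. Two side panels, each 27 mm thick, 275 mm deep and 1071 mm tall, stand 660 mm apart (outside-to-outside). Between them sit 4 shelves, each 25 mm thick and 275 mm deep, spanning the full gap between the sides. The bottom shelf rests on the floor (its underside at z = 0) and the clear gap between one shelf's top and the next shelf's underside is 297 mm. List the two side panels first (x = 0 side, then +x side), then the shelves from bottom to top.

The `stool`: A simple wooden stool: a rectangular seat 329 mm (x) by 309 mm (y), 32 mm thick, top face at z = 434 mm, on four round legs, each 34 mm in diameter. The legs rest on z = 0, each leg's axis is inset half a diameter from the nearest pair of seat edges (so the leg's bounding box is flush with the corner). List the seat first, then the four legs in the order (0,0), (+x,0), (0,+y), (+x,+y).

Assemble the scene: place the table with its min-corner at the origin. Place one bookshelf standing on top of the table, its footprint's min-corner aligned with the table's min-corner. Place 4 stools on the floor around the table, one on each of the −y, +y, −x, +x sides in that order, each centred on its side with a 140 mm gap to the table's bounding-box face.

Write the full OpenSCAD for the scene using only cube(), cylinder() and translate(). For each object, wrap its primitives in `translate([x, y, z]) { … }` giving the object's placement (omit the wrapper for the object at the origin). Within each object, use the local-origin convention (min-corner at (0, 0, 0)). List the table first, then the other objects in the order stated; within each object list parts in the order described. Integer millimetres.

translate([0, 0, 720]) cube([735, 681, 25]);
translate([94, 94, 0]) cylinder(h = 720, r = 41);
translate([641, 94, 0]) cylinder(h = 720, r = 41);
translate([94, 587, 0]) cylinder(h = 720, r = 41);
translate([641, 587, 0]) cylinder(h = 720, r = 41);
translate([0, 0, 745]) {
  cube([27, 275, 1071]);
  translate([633, 0, 0]) cube([27, 275, 1071]);
  translate([27, 0, 0]) cube([606, 275, 25]);
  translate([27, 0, 322]) cube([606, 275, 25]);
  translate([27, 0, 644]) cube([606, 275, 25]);
  translate([27, 0, 966]) cube([606, 275, 25]);
}
translate([203, -449, 0]) {
  translate([0, 0, 402]) cube([329, 309, 32]);
  translate([17, 17, 0]) cylinder(h = 402, r = 17);
  translate([312, 17, 0]) cylinder(h = 402, r = 17);
  translate([17, 292, 0]) cylinder(h = 402, r = 17);
  translate([312, 292, 0]) cylinder(h = 402, r = 17);
}
translate([203, 821, 0]) {
  translate([0, 0, 402]) cube([329, 309, 32]);
  translate([17, 17, 0]) cylinder(h = 402, r = 17);
  translate([312, 17, 0]) cylinder(h = 402, r = 17);
  translate([17, 292, 0]) cylinder(h = 402, r = 17);
  translate([312, 292, 0]) cylinder(h = 402, r = 17);
}
translate([-469, 186, 0]) {
  translate([0, 0, 402]) cube([329, 309, 32]);
  translate([17, 17, 0]) cylinder(h = 402, r = 17);
  translate([312, 17, 0]) cylinder(h = 402, r = 17);
  translate([17, 292, 0]) cylinder(h = 402, r = 17);
  translate([312, 292, 0]) cylinder(h = 402, r = 17);
}
translate([875, 186, 0]) {
  translate([0, 0, 402]) cube([329, 309, 32]);
  translate([17, 17, 0]) cylinder(h = 402, r = 17);
  translate([312, 17, 0]) cylinder(h = 402, r = 17);
  translate([17, 292, 0]) cylinder(h = 402, r = 17);
  translate([312, 292, 0]) cylinder(h = 402, r = 17);
}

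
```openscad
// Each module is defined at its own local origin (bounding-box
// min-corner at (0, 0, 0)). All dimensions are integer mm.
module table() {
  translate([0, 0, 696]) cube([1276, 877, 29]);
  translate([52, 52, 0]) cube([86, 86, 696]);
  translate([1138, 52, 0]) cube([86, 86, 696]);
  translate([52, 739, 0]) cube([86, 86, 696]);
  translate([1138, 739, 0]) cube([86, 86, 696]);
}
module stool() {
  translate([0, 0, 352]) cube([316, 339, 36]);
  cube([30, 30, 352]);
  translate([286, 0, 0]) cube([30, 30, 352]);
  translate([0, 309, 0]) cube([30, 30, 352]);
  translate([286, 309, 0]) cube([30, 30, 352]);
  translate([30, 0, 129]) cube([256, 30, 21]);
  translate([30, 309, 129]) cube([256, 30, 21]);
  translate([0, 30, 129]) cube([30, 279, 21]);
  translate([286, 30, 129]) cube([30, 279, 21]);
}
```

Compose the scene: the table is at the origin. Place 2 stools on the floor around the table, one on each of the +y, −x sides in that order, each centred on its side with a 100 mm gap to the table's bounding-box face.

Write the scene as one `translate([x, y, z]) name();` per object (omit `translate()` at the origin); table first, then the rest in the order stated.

table();
translate([480, 977, 0]) stool();
translate([-416, 269, 0]) stool();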